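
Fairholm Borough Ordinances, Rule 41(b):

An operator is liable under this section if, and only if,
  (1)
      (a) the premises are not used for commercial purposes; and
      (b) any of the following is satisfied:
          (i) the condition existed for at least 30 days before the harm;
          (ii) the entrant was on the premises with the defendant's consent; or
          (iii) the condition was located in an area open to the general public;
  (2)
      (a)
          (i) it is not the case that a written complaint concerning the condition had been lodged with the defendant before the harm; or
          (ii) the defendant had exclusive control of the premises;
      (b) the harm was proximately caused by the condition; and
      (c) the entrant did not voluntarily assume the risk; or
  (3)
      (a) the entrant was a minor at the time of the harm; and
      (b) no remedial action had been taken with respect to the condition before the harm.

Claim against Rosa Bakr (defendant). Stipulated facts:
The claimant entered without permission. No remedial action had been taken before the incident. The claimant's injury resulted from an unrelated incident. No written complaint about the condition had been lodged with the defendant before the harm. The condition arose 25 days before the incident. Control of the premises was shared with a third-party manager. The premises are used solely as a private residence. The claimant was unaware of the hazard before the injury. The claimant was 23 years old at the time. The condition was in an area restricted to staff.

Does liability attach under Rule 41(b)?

No — not liable.

(a) not (commercial use) — met.
(i) condition ≥30 days old — not met.
(ii) consent to enter — fails.
(iii) public area — not met.
(b): F OR F OR F → false.
(1): T AND F → false.
(i) not (complaint lodged) — holds.
(ii) exclusive control — fails.
(a): T OR F → true.
(b) proximate cause — not satisfied.
(c) no assumed risk — holds.
(2) = T AND F AND T = false.
(a) entrant a minor — fails.
(b) no remedial action — satisfied.
(3): F AND T → false.
So Overall is not satisfied (F OR F OR F).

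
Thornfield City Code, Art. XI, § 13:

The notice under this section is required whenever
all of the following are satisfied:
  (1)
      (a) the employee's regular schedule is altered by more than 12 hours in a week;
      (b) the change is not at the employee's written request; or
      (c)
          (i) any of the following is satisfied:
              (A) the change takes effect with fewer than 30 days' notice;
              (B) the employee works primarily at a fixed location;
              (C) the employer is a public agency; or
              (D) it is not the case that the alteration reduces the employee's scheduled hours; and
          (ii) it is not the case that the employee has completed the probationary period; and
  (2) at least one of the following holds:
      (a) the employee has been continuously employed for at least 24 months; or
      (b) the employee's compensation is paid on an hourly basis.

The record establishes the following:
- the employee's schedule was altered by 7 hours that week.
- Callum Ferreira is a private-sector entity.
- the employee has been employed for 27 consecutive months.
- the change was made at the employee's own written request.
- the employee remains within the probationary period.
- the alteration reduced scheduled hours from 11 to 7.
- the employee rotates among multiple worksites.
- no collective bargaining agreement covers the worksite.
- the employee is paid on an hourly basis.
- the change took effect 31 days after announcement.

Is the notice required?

(a) schedule shift > 12h — not met.
(b) not employee-requested — fails.
(A) < 30 days' notice — not satisfied.
(B) fixed location — not met.
(C) public agency — not satisfied.
(D) not (hours reduced) — not met.
So (i) is not satisfied (F OR F OR F OR F).
(ii) not (past probation) — holds.
So (c) is not satisfied (F AND T).
(1) = F OR F OR F = false.
(a) tenure ≥ 24 mo. — met.
(b) hourly-paid — met.
(2): T OR T → true.
Overall: F AND T → false.

No — not required.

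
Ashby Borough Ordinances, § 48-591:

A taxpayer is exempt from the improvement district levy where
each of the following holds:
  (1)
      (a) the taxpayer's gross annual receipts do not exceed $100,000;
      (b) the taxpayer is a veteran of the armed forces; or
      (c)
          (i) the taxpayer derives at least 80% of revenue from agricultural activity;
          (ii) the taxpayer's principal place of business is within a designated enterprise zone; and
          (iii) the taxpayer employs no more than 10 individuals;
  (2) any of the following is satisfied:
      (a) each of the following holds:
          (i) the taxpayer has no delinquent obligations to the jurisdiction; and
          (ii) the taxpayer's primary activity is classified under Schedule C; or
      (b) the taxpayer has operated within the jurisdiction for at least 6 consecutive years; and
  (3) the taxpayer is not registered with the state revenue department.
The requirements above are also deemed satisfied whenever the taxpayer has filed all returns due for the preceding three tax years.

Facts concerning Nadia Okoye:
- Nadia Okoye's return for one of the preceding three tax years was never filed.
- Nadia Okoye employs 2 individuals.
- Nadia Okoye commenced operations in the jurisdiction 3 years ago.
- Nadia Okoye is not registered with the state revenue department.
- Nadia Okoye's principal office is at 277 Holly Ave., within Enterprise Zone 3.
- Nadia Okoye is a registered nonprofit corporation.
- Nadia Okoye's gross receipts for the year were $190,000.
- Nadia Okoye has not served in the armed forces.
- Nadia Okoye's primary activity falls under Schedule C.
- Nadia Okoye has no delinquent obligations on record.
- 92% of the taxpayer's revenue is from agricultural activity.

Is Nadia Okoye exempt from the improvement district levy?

(a) receipts ≤ $100,000 — not met.
(b) veteran — fails.
(i) ≥80% agricultural — satisfied.
(ii) in enterprise zone — met.
(iii) ≤ 10 employees — met.
(c) = T AND T AND T = true.
(1) = F OR F OR T = true.
(i) no delinquency — met.
(ii) Schedule C activity — satisfied.
(a) = T AND T = true.
(b) ≥ 6 yrs in jurisdiction — not met.
(2): T OR F → true.
(3) not (state-registered) — met.
Overall = T AND T AND T = true.
Exception (returns current) — not satisfied.
Result: main true OR exception false → true.

Yes — exempt.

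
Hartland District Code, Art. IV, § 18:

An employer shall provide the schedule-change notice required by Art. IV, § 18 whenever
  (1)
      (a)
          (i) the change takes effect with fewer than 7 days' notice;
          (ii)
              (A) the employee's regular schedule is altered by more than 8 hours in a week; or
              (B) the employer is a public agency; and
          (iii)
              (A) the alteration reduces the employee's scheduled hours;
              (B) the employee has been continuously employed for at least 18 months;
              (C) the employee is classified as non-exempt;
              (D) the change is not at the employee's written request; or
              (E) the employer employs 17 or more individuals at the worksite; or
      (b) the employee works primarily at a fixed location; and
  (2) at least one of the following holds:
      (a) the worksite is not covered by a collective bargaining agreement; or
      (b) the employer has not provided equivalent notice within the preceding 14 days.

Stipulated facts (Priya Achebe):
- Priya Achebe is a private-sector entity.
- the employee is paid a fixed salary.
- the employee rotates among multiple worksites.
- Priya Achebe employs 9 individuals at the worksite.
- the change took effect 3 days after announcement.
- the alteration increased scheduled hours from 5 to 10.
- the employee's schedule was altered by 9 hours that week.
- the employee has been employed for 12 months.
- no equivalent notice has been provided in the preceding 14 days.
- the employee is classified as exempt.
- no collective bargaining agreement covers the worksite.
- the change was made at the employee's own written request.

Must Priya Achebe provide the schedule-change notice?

(i) < 7 days' notice — holds.
(A) schedule shift > 8h — satisfied.
(B) public agency — not met.
(ii): T OR F → true.
(A) hours reduced — not satisfied.
(B) tenure ≥ 18 mo. — not satisfied.
(C) non-exempt — fails.
(D) not employee-requested — not met.
(E) ≥ 17 at site — not met.
So (iii) is not satisfied (F OR F OR F OR F OR F).
So (a) is not satisfied (T AND T AND F).
(b) fixed location — not satisfied.
(1): F OR F → false.
(a) no CBA — met.
(b) no recent notice — satisfied.
So (2) is satisfied (T OR T).
Overall: F AND T → false.

No — not required.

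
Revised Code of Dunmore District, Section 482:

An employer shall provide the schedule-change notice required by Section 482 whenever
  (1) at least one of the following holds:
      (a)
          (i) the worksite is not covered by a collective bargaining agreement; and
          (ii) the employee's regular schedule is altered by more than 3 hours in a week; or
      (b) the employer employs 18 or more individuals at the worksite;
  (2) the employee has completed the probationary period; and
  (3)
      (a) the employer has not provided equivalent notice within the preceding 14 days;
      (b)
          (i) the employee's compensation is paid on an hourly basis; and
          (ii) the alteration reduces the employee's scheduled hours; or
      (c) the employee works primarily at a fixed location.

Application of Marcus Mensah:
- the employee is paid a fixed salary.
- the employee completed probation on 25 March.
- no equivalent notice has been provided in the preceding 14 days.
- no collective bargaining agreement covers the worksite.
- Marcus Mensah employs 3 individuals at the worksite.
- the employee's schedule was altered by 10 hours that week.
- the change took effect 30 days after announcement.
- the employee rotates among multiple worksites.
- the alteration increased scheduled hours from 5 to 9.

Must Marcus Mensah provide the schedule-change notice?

(i) no CBA — holds.
(ii) schedule shift > 3h — holds.
(a): T AND T → true.
(b) ≥ 18 at site — fails.
(1) = T OR F = true.
(2) past probation — holds.
(a) no recent notice — holds.
(i) hourly-paid — fails.
(ii) hours reduced — not satisfied.
So (b) is not satisfied (F AND F).
(c) fixed location — not met.
(3): T OR F OR F → true.
So Overall is satisfied (T AND T AND T).

Yes — required.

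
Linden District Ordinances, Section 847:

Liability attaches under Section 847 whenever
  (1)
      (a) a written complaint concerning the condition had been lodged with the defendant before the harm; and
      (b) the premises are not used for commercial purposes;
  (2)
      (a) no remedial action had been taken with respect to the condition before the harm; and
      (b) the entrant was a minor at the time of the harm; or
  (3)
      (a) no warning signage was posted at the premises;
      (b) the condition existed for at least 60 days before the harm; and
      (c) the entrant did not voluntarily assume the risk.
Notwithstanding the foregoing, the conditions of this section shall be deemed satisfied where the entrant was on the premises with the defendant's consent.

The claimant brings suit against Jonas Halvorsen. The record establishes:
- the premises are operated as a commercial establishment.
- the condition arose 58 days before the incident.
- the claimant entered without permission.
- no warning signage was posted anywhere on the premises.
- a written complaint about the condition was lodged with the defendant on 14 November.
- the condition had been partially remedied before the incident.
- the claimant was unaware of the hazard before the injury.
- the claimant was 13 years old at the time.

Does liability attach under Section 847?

(a) complaint lodged — satisfied.
(b) not (commercial use) — fails.
(1): T AND F → false.
(a) no remedial action — not satisfied.
(b) entrant a minor — holds.
(2) = F AND T = false.
(a) no signage posted — met.
(b) condition ≥60 days old — not satisfied.
(c) no assumed risk — met.
So (3) is not satisfied (T AND F AND T).
So Overall is not satisfied (F OR F OR F).
Exception (consent to enter) — not satisfied.
Result: main false OR exception false → false.

No — not liable.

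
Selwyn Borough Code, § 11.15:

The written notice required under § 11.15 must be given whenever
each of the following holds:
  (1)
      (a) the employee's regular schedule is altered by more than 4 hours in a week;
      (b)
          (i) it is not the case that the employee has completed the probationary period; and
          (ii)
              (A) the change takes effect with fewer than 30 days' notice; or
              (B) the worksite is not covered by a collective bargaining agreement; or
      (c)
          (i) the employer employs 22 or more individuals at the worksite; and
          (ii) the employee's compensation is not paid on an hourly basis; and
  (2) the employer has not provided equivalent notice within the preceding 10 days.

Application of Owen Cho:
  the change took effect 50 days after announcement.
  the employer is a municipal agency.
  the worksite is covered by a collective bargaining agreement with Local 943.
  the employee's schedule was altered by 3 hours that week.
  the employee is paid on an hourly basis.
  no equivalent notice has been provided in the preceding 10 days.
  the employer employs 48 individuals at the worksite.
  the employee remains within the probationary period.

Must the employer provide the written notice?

(a) schedule shift > 4h — fails.
(i) not (past probation) — holds.
(A) < 30 days' notice — not met.
(B) no CBA — not met.
So (ii) is not satisfied (F OR F).
So (b) is not satisfied (T AND F).
(i) ≥ 22 at site — satisfied.
(ii) not (hourly-paid) — not satisfied.
(c): T AND F → false.
(1): F OR F OR F → false.
(2) no recent notice — holds.
Overall: F AND T → false.

No — not required.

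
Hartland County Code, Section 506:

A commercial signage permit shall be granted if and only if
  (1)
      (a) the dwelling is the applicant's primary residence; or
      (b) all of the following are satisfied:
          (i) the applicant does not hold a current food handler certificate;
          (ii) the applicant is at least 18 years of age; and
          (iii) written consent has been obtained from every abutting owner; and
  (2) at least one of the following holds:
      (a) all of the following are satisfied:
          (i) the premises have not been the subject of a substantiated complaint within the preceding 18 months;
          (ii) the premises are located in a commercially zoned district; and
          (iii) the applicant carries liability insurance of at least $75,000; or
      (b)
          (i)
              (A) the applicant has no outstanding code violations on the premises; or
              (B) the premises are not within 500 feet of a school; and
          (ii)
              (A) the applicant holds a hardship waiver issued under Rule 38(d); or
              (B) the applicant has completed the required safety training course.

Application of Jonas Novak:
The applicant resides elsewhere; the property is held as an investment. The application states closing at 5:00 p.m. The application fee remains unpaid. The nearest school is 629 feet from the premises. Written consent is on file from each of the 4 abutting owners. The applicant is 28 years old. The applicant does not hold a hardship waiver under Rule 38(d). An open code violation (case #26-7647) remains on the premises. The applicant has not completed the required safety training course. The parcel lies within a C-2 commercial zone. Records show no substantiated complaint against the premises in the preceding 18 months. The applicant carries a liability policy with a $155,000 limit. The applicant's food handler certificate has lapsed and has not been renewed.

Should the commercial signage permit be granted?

Yes — granted.

(a) primary residence — fails.
(i) not (food handler cert.) — satisfied.
(ii) age ≥ 18 — met.
(iii) all abutters consent — satisfied.
(b) = T AND T AND T = true.
So (1) is satisfied (F OR T).
(i) no complaint in 18 mo. — satisfied.
(ii) commercially zoned — met.
(iii) insurance ≥ $75,000 — holds.
(a) = T AND T AND T = true.
(A) no code violations — not met.
(B) ≥500 ft from school — met.
So (i) is satisfied (F OR T).
(A) hardship waiver — fails.
(B) safety training — not satisfied.
So (ii) is not satisfied (F OR F).
(b): T AND F → false.
(2): T OR F → true.
So Overall is satisfied (T AND T).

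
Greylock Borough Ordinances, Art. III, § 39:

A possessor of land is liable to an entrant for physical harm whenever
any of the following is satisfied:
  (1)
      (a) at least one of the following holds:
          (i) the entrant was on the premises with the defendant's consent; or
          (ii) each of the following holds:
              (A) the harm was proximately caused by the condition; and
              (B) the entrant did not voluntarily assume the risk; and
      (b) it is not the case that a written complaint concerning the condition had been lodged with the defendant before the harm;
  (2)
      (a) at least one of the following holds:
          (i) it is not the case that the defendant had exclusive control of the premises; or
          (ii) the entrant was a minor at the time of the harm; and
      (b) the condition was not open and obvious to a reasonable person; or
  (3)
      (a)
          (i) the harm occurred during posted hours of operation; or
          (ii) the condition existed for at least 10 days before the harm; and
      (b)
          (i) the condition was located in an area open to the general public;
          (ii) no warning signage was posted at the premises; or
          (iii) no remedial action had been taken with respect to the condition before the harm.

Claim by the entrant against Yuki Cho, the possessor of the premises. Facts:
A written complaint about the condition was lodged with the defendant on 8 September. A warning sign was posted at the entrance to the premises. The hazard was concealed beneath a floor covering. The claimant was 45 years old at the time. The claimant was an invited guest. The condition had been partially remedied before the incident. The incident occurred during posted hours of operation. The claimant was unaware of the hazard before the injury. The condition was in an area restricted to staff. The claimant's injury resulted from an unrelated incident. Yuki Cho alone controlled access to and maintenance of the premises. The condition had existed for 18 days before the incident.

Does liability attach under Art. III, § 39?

(i) consent to enter — met.
(A) proximate cause — not satisfied.
(B) no assumed risk — holds.
(ii) = F AND T = false.
(a): T OR F → true.
(b) not (complaint lodged) — fails.
(1) = T AND F = false.
(i) not (exclusive control) — not met.
(ii) entrant a minor — not satisfied.
(a): F OR F → false.
(b) not open/obvious — met.
So (2) is not satisfied (F AND T).
(i) during posted hours — met.
(ii) condition ≥10 days old — satisfied.
So (a) is satisfied (T OR T).
(i) public area — not met.
(ii) no signage posted — not satisfied.
(iii) no remedial action — fails.
(b): F OR F OR F → false.
(3): T AND F → false.
So Overall is not satisfied (F OR F OR F).

No — not liable.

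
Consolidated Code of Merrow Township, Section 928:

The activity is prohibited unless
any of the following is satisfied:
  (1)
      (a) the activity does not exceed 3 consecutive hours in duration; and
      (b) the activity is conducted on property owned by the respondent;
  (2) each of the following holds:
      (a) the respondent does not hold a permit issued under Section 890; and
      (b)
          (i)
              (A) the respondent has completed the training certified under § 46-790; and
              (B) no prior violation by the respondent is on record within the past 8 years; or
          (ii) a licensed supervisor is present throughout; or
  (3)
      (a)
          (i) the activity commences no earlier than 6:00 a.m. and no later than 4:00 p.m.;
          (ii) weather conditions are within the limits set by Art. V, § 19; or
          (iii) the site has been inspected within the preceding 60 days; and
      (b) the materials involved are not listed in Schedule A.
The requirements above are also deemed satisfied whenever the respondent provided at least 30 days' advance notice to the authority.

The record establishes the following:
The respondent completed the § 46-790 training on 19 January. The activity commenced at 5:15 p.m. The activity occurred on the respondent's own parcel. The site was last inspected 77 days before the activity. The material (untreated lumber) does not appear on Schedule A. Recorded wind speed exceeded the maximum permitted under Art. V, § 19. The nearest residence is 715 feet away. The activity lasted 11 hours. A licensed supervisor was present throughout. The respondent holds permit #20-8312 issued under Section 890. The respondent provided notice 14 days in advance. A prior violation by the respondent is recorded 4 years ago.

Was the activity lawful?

No — unlawful.

(a) ≤ 3 hrs duration — not satisfied.
(b) own property — holds.
(1): F AND T → false.
(a) not (holds permit) — not met.
(A) training certified — met.
(B) no prior violation — fails.
(i) = T AND F = false.
(ii) supervisor present — holds.
(b) = F OR T = true.
So (2) is not satisfied (F AND T).
(i) start within hours — not met.
(ii) weather ok — fails.
(iii) site inspected — not satisfied.
(a) = F OR F OR F = false.
(b) not (Schedule A material) — satisfied.
(3): F AND T → false.
So Overall is not satisfied (F OR F OR F).
Exception (≥30 days' notice) — not satisfied.
Result: main false OR exception false → false.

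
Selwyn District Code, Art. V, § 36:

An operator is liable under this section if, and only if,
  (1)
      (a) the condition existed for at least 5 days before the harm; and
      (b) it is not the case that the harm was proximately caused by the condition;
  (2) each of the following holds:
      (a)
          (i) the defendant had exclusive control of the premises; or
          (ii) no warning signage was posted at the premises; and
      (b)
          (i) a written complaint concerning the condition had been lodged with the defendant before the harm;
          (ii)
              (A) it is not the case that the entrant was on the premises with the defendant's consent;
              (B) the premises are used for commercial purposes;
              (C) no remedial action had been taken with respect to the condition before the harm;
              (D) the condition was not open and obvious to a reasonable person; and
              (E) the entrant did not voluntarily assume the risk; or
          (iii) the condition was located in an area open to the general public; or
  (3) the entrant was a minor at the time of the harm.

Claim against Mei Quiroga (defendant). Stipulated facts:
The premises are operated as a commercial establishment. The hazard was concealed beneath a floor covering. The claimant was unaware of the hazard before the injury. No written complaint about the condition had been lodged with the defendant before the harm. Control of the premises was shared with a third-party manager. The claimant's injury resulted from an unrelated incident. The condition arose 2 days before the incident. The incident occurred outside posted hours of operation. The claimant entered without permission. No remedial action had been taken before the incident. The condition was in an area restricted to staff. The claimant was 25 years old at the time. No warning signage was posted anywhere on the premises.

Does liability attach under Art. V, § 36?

Yes — liable.

(a) condition ≥5 days old — fails.
(b) not (proximate cause) — satisfied.
(1) = F AND T = false.
(i) exclusive control — not met.
(ii) no signage posted — holds.
(a) = F OR T = true.
(i) complaint lodged — not satisfied.
(A) not (consent to enter) — met.
(B) commercial use — holds.
(C) no remedial action — satisfied.
(D) not open/obvious — holds.
(E) no assumed risk — met.
(ii) = T AND T AND T AND T AND T = true.
(iii) public area — fails.
(b) = F OR T OR F = true.
(2) = T AND T = true.
(3) entrant a minor — not satisfied.
So Overall is satisfied (F OR T OR F).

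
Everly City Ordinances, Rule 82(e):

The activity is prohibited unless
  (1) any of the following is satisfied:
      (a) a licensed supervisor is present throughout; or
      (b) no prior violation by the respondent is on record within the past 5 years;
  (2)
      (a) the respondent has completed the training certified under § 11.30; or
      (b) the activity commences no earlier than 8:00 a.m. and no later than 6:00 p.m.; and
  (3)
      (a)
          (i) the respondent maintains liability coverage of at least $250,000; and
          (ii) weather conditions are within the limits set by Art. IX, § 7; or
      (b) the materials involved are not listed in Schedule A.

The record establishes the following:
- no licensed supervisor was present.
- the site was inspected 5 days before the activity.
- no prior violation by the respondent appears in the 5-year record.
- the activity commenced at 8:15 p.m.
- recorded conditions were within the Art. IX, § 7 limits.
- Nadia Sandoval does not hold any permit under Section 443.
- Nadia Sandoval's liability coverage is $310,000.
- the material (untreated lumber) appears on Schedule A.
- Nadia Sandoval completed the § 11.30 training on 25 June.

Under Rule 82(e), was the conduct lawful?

(a) supervisor present — fails.
(b) no prior violation — satisfied.
(1) = F OR T = true.
(a) training certified — holds.
(b) start within hours — not met.
So (2) is satisfied (T OR F).
(i) coverage ≥ $250,000 — met.
(ii) weather ok — satisfied.
(a): T AND T → true.
(b) not (Schedule A material) — fails.
(3): T OR F → true.
Overall = T AND T AND T = true.

Yes — lawful.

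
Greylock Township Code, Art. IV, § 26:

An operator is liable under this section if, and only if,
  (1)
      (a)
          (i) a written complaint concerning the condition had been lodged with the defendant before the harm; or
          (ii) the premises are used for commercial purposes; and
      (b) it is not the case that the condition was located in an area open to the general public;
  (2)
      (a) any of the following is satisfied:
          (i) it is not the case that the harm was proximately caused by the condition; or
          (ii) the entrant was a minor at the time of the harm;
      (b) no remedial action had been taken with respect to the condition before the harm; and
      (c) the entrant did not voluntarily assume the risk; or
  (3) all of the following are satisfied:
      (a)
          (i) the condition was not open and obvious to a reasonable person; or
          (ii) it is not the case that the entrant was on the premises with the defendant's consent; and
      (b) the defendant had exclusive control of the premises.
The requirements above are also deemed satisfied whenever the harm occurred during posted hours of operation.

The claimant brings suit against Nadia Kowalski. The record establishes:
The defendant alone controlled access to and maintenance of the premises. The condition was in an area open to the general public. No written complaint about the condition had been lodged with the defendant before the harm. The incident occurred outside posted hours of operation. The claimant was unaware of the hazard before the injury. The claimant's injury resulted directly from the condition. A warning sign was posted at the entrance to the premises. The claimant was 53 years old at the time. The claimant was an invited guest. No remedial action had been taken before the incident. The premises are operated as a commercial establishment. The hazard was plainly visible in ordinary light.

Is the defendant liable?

No — not liable.

(i) complaint lodged — not met.
(ii) commercial use — met.
(a) = F OR T = true.
(b) not (public area) — fails.
(1) = T AND F = false.
(i) not (proximate cause) — not met.
(ii) entrant a minor — not met.
So (a) is not satisfied (F OR F).
(b) no remedial action — holds.
(c) no assumed risk — met.
So (2) is not satisfied (F AND T AND T).
(i) not open/obvious — not satisfied.
(ii) not (consent to enter) — not met.
(a) = F OR F = false.
(b) exclusive control — met.
(3) = F AND T = false.
So Overall is not satisfied (F OR F OR F).
Exception (during posted hours) — not satisfied.
Result: main false OR exception false → false.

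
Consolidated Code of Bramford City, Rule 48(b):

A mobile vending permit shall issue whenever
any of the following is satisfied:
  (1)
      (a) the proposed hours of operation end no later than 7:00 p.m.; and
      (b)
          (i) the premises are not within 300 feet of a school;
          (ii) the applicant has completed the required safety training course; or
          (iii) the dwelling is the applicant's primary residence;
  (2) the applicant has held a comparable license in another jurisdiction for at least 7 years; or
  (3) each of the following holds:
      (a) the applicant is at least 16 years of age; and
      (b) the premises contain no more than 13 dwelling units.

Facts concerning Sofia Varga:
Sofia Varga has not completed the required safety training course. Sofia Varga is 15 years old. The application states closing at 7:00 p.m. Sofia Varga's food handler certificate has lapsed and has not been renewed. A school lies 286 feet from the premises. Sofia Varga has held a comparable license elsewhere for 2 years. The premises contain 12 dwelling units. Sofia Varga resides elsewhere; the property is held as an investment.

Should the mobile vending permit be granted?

(a) closes by 7 p.m. — holds.
(i) ≥300 ft from school — not satisfied.
(ii) safety training — not met.
(iii) primary residence — fails.
(b) = F OR F OR F = false.
(1) = T AND F = false.
(2) prior license ≥ 7 yr — not satisfied.
(a) age ≥ 16 — not satisfied.
(b) ≤ 13 units — met.
So (3) is not satisfied (F AND T).
So Overall is not satisfied (F OR F OR F).

No — denied.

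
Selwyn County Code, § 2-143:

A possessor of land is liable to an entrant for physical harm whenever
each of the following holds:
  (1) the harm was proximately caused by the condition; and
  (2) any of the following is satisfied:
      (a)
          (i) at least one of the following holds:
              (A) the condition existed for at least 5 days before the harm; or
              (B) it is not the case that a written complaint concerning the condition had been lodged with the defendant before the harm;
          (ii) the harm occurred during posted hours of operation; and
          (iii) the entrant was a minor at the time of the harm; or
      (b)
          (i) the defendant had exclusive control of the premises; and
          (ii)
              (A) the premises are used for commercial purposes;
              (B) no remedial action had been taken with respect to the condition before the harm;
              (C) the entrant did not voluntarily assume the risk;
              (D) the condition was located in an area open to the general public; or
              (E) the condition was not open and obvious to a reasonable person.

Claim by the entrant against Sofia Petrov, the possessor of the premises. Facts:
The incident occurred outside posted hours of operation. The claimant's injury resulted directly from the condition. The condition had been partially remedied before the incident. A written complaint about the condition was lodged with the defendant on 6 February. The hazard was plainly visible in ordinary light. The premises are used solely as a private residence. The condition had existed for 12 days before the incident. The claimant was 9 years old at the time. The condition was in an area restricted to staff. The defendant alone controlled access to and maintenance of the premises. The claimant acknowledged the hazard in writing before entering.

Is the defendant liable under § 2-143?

(1) proximate cause — holds.
(A) condition ≥5 days old — holds.
(B) not (complaint lodged) — fails.
(i): T OR F → true.
(ii) during posted hours — not satisfied.
(iii) entrant a minor — holds.
(a) = T AND F AND T = false.
(i) exclusive control — met.
(A) commercial use — not satisfied.
(B) no remedial action — not met.
(C) no assumed risk — not satisfied.
(D) public area — fails.
(E) not open/obvious — fails.
So (ii) is not satisfied (F OR F OR F OR F OR F).
(b) = T AND F = false.
(2): F OR F → false.
So Overall is not satisfied (T AND F).

No — not liable.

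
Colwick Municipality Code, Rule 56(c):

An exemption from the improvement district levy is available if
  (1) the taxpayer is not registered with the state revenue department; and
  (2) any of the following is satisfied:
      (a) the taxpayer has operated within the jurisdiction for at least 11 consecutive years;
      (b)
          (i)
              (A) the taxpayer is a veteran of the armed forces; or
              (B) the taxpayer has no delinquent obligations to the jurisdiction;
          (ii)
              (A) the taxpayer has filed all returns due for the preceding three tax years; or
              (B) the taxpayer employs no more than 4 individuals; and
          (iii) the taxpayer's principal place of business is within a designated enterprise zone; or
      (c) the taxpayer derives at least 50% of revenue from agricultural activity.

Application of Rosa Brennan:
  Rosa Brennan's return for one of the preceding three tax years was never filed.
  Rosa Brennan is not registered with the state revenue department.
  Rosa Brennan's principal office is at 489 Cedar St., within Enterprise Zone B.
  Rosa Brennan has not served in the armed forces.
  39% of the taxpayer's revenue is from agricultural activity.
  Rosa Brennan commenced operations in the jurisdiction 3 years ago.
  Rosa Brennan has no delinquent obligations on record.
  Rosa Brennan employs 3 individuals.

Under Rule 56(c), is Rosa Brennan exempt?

(1) not (state-registered) — holds.
(a) ≥ 11 yrs in jurisdiction — fails.
(A) veteran — not met.
(B) no delinquency — met.
(i): F OR T → true.
(A) returns current — not satisfied.
(B) ≤ 4 employees — met.
So (ii) is satisfied (F OR T).
(iii) in enterprise zone — satisfied.
(b) = T AND T AND T = true.
(c) ≥50% agricultural — fails.
(2): F OR T OR F → true.
Overall: T AND T → true.

Yes — exempt.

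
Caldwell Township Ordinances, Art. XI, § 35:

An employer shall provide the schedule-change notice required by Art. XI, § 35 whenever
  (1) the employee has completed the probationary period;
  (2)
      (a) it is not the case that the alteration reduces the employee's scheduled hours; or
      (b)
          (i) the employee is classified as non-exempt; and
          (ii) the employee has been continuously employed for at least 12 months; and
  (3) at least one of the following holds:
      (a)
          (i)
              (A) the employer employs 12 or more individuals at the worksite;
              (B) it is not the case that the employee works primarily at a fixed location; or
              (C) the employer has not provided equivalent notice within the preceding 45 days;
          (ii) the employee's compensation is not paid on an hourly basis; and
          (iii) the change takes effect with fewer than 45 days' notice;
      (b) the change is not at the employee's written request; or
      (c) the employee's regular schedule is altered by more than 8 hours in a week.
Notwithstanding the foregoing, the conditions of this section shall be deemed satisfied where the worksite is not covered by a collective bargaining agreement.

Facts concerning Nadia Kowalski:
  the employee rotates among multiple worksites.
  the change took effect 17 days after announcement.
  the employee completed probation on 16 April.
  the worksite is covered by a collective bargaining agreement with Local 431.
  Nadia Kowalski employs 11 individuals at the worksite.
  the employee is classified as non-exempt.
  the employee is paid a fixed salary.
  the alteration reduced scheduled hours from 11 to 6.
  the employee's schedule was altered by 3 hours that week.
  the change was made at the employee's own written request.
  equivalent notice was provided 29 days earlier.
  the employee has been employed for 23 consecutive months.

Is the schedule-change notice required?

(1) past probation — satisfied.
(a) not (hours reduced) — not satisfied.
(i) non-exempt — holds.
(ii) tenure ≥ 12 mo. — holds.
(b): T AND T → true.
So (2) is satisfied (F OR T).
(A) ≥ 12 at site — fails.
(B) not (fixed location) — holds.
(C) no recent notice — not met.
So (i) is satisfied (F OR T OR F).
(ii) not (hourly-paid) — holds.
(iii) < 45 days' notice — holds.
So (a) is satisfied (T AND T AND T).
(b) not employee-requested — not met.
(c) schedule shift > 8h — fails.
So (3) is satisfied (T OR F OR F).
Overall: T AND T AND T → true.
Exception (no CBA) — not satisfied.
Result: main true OR exception false → true.

Yes — required.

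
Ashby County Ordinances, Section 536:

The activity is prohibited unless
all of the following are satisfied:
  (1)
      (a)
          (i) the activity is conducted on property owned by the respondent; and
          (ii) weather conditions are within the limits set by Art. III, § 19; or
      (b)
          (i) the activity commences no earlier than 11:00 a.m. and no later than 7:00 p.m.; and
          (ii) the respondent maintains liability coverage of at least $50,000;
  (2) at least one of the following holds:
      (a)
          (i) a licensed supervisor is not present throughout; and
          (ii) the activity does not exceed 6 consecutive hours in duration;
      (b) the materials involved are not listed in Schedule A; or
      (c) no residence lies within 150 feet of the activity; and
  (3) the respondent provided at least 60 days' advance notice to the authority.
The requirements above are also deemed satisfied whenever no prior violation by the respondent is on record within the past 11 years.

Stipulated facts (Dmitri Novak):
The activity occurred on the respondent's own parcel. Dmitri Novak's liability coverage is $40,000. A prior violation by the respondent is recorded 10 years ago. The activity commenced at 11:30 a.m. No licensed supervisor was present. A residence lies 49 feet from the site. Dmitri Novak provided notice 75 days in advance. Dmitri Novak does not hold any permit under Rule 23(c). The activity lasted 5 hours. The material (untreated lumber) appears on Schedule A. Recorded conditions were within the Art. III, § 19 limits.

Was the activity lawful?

Yes — lawful.

(i) own property — met.
(ii) weather ok — holds.
(a) = T AND T = true.
(i) start within hours — satisfied.
(ii) coverage ≥ $50,000 — fails.
So (b) is not satisfied (T AND F).
(1) = T OR F = true.
(i) not (supervisor present) — satisfied.
(ii) ≤ 6 hrs duration — holds.
(a): T AND T → true.
(b) not (Schedule A material) — fails.
(c) no residence in 150 ft — fails.
(2): T OR F OR F → true.
(3) ≥60 days' notice — satisfied.
So Overall is satisfied (T AND T AND T).
Exception (no prior violation) — not satisfied.
Result: main true OR exception false → true.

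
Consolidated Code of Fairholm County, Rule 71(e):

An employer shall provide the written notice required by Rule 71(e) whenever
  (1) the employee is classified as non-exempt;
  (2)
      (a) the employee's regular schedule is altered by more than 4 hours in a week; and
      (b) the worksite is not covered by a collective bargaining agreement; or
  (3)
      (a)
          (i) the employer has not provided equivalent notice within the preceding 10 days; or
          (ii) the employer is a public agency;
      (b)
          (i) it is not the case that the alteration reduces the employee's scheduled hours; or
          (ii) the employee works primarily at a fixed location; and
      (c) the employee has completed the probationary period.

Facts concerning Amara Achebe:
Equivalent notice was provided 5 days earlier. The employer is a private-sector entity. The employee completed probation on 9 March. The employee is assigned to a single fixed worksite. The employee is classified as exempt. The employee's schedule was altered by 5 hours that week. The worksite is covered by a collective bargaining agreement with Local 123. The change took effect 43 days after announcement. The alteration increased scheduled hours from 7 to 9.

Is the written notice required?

(1) non-exempt — not satisfied.
(a) schedule shift > 4h — met.
(b) no CBA — not satisfied.
(2): T AND F → false.
(i) no recent notice — not satisfied.
(ii) public agency — fails.
So (a) is not satisfied (F OR F).
(i) not (hours reduced) — met.
(ii) fixed location — met.
So (b) is satisfied (T OR T).
(c) past probation — satisfied.
(3) = F AND T AND T = false.
So Overall is not satisfied (F OR F OR F).

No — not required.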